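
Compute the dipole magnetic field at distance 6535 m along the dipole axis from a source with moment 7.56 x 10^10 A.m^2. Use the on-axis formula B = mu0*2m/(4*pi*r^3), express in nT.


m = 7.56 x 10^10 = 75600000000 A.m^2
2m = 151200000000 A.m^2
r^3 = 6535^3 = 279085180375
B = (4pi*10^-7) * 151200000000 / (4*pi * 279085180375) * 1e9
= 190003.523689 / 3507087809567.53 * 1e9
= 54.177 nT

54.177


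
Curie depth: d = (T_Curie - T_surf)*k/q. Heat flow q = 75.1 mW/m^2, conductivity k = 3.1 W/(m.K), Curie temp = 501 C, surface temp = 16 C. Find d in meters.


T_Curie - T_surf = 501 - 16 = 485 C
Convert q to W/m^2: 75.1 mW/m^2 = 0.0751 W/m^2
d = 485 * 3.1 / 0.0751 = 20019.97 m

20019.97


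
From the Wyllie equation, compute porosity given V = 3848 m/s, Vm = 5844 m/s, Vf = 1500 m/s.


1/V - 1/Vm = 1/3848 - 1/5844 = 8.876e-05
1/Vf - 1/Vm = 1/1500 - 1/5844 = 0.00049555
phi = 8.876e-05 / 0.00049555 = 0.1791

0.1791


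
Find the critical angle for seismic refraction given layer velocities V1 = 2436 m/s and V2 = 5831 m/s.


V1/V2 = 2436/5831 = 0.417767
theta_c = arcsin(0.417767) = 24.6937 degrees

24.6937


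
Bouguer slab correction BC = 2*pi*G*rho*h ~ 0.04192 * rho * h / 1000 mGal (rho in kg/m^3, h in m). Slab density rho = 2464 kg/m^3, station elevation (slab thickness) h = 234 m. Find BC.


BC = 0.04192 * rho * h / 1000
= 0.04192 * 2464 * 234 / 1000
= 24.1701 mGal

24.1701


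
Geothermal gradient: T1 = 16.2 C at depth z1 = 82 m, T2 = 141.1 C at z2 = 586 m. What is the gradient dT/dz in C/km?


dT = 141.1 - 16.2 = 124.9 C
dz = 586 - 82 = 504 m
gradient = dT/dz * 1000 = 124.9/504 * 1000 = 247.8175 C/km

247.8175


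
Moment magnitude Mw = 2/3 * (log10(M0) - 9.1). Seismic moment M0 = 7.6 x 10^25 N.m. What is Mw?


log10(M0) = log10(7.6 x 10^25) = 25.8808
Mw = 2/3 * (25.8808 - 9.1)
= 2/3 * 16.7808
= 11.19

11.19


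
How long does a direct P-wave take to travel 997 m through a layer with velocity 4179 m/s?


t = x / V
= 997 / 4179
= 0.2386 s

0.2386


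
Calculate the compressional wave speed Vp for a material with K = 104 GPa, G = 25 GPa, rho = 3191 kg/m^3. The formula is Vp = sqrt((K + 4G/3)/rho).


First compute the effective modulus:
K + 4G/3 = 104e9 + 4*25e9/3 = 137333333333.33 Pa
Then divide by density:
137333333333.33 / 3191 = 43037710.2267 Pa/(kg/m^3)
Take the square root:
Vp = sqrt(43037710.2267) = 6560.31 m/s

6560.31


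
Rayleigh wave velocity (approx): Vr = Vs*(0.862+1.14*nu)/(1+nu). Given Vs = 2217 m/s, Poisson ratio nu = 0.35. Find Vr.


Numerator factor = 0.862 + 1.14*0.35 = 1.261
Denominator = 1 + 0.35 = 1.35
Vr = 2217 * 1.261 / 1.35 = 2070.84 m/s

2070.84


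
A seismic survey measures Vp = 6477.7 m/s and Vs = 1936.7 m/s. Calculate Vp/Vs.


Vp/Vs = 6477.7 / 1936.7
= 3.3447

3.3447


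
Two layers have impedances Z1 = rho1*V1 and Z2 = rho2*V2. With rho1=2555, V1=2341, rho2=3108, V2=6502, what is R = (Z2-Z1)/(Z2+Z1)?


Z1 = 2555 * 2341 = 5981255
Z2 = 3108 * 6502 = 20208216
R = (20208216 - 5981255) / (20208216 + 5981255) = 14226961 / 26189471 = 0.5432

0.5432


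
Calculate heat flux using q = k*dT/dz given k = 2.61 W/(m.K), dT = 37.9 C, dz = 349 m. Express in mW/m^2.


q = k * dT / dz * 1000
= 2.61 * 37.9 / 349 * 1000
= 0.283436 * 1000
= 283.4355 mW/m^2

283.4355


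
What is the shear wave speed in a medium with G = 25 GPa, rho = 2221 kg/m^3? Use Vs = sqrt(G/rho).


Convert G to Pa: G = 25e9 Pa
Compute G/rho = 25e9 / 2221 = 11256190.905
Vs = sqrt(11256190.905) = 3355.02 m/s

3355.02


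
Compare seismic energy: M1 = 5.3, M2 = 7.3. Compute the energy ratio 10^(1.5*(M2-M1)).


M2 - M1 = 7.3 - 5.3 = 2.0
1.5 * 2.0 = 3.0
ratio = 10^3.0 = 1000.0

1000.0


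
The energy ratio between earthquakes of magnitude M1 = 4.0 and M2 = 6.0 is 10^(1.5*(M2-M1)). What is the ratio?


M2 - M1 = 6.0 - 4.0 = 2.0
1.5 * 2.0 = 3.0
ratio = 10^3.0 = 1000.0

1000.0


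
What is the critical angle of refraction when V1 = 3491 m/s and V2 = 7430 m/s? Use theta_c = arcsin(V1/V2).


V1/V2 = 3491/7430 = 0.469852
theta_c = arcsin(0.469852) = 28.0247 degrees

28.0247


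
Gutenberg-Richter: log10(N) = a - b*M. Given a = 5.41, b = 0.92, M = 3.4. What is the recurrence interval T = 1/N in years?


log10(N) = 5.41 - 0.92*3.4 = 2.282
N = 10^2.282 = 191.425593
T = 1/N = 1/191.425593 = 0.0052 years

0.0052


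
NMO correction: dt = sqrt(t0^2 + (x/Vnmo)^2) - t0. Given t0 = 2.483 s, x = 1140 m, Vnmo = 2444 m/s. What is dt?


x/Vnmo = 1140/2444 = 0.466448
(x/Vnmo)^2 = 0.217574
t0^2 = 6.165289
sqrt(6.165289 + 0.217574) = 2.526433
dt = 2.526433 - 2.483 = 0.043433

0.043433


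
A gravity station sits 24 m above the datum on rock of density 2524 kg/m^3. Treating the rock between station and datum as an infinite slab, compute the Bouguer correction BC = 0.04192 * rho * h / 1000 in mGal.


BC = 0.04192 * rho * h / 1000
= 0.04192 * 2524 * 24 / 1000
= 2.5393 mGal

2.5393


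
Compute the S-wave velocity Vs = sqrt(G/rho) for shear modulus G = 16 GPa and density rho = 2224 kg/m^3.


Convert G to Pa: G = 16e9 Pa
Compute G/rho = 16e9 / 2224 = 7194244.6043
Vs = sqrt(7194244.6043) = 2682.21 m/s

2682.21


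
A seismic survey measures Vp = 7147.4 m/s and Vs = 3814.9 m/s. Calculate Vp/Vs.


Vp/Vs = 7147.4 / 3814.9
= 1.8735

1.8735


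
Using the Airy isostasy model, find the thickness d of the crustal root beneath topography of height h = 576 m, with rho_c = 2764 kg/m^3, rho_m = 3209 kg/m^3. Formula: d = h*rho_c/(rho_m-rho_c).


rho_m - rho_c = 3209 - 2764 = 445
d = 576 * 2764 / 445
= 1592064 / 445
= 3577.67 m

3577.67


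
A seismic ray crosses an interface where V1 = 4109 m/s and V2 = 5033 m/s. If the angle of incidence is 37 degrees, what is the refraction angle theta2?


sin(theta1) = sin(37 deg) = 0.601815
sin(theta2) = V2/V1 * sin(theta1) = 5033/4109 * 0.601815 = 0.737147
theta2 = arcsin(0.737147) = 47.4889 degrees

47.4889


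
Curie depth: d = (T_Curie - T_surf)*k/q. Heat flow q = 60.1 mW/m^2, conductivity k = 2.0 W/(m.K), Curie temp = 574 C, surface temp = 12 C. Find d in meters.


T_Curie - T_surf = 574 - 12 = 562 C
Convert q to W/m^2: 60.1 mW/m^2 = 0.0601 W/m^2
d = 562 * 2.0 / 0.0601 = 18702.16 m

18702.16


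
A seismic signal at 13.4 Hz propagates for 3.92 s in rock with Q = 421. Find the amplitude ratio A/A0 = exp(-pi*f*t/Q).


pi*f*t/Q = pi*13.4*3.92/421 = 0.391975
A/A0 = exp(-0.391975) = 0.675721

0.675721


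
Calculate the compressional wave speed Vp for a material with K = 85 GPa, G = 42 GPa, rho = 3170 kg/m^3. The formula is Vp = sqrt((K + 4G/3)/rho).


First compute the effective modulus:
K + 4G/3 = 85e9 + 4*42e9/3 = 141000000000.0 Pa
Then divide by density:
141000000000.0 / 3170 = 44479495.2681 Pa/(kg/m^3)
Take the square root:
Vp = sqrt(44479495.2681) = 6669.29 m/s

6669.29


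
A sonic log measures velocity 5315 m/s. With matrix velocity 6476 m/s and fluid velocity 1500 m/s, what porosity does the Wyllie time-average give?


1/V - 1/Vm = 1/5315 - 1/6476 = 3.373e-05
1/Vf - 1/Vm = 1/1500 - 1/6476 = 0.00051225
phi = 3.373e-05 / 0.00051225 = 0.0658

0.0658


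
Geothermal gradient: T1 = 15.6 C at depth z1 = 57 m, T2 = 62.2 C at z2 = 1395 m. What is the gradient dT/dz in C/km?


dT = 62.2 - 15.6 = 46.6 C
dz = 1395 - 57 = 1338 m
gradient = dT/dz * 1000 = 46.6/1338 * 1000 = 34.8281 C/km

34.8281


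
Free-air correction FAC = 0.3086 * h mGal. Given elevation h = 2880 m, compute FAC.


FAC = 0.3086 * h
= 0.3086 * 2880
= 888.768 mGal

888.768


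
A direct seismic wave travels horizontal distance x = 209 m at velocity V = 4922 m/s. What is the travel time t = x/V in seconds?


t = x / V
= 209 / 4922
= 0.0425 s

0.0425


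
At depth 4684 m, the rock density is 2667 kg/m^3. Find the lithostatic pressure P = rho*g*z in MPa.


P = rho * g * z / 1e6
= 2667 * 9.81 * 4684 / 1e6
= 122548756.68 / 1e6
= 122.5488 MPa

122.5488


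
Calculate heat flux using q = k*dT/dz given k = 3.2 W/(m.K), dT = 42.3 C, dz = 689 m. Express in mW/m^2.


q = k * dT / dz * 1000
= 3.2 * 42.3 / 689 * 1000
= 0.196459 * 1000
= 196.4586 mW/m^2

196.4586


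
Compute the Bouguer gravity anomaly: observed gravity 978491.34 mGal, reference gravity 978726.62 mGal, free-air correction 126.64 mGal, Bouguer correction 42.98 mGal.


BA = g_obs - g_ref + FAC - BC
= 978491.34 - 978726.62 + 126.64 - 42.98
= -151.62 mGal

-151.62


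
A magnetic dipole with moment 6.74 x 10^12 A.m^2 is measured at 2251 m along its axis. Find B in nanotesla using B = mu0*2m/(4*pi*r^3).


m = 6.74 x 10^12 = 6740000000000 A.m^2
2m = 13480000000000 A.m^2
r^3 = 2251^3 = 11405819251
B = (4pi*10^-7) * 13480000000000 / (4*pi * 11405819251) * 1e9
= 16939467.588156 / 143329751868.46 * 1e9
= 118185.2851 nT

118185.2851


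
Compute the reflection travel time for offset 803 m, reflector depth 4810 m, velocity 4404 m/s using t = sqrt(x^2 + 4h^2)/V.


x^2 + 4h^2 = 803^2 + 4*4810^2 = 644809 + 92544400 = 93189209
sqrt(93189209) = 9653.4558
t = 9653.4558 / 4404 = 2.192 s

2.192


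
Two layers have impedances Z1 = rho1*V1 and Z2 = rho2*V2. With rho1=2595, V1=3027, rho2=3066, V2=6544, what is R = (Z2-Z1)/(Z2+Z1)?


Z1 = 2595 * 3027 = 7855065
Z2 = 3066 * 6544 = 20063904
R = (20063904 - 7855065) / (20063904 + 7855065) = 12208839 / 27918969 = 0.4373

0.4373


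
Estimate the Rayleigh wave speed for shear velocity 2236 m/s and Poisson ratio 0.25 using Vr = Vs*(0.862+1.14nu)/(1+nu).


Numerator factor = 0.862 + 1.14*0.25 = 1.147
Denominator = 1 + 0.25 = 1.25
Vr = 2236 * 1.147 / 1.25 = 2051.75 m/s

2051.75


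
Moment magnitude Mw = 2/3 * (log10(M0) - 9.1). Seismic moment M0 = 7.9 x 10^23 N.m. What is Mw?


log10(M0) = log10(7.9 x 10^23) = 23.8976
Mw = 2/3 * (23.8976 - 9.1)
= 2/3 * 14.7976
= 9.87

9.87


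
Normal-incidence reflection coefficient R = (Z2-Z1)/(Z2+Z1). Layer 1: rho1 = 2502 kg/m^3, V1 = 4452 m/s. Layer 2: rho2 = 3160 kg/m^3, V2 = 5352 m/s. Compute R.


Z1 = 2502 * 4452 = 11138904
Z2 = 3160 * 5352 = 16912320
R = (16912320 - 11138904) / (16912320 + 11138904) = 5773416 / 28051224 = 0.2058

0.2058


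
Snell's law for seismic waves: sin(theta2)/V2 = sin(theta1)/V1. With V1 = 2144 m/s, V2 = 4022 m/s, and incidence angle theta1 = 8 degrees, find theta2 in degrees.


sin(theta1) = sin(8 deg) = 0.139173
sin(theta2) = V2/V1 * sin(theta1) = 4022/2144 * 0.139173 = 0.261079
theta2 = arcsin(0.261079) = 15.1341 degrees

15.1341


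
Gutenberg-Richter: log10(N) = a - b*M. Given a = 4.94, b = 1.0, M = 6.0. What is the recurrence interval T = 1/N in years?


log10(N) = 4.94 - 1.0*6.0 = -1.06
N = 10^-1.06 = 0.087096
T = 1/N = 1/0.087096 = 11.4815 years

11.4815


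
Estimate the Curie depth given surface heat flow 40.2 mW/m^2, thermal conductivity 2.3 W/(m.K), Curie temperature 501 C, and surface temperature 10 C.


T_Curie - T_surf = 501 - 10 = 491 C
Convert q to W/m^2: 40.2 mW/m^2 = 0.0402 W/m^2
d = 491 * 2.3 / 0.0402 = 28092.04 m

28092.04


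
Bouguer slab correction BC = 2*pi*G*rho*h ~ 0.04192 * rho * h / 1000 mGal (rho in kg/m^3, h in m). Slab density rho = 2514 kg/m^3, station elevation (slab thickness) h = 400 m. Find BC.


BC = 0.04192 * rho * h / 1000
= 0.04192 * 2514 * 400 / 1000
= 42.1548 mGal

42.1548


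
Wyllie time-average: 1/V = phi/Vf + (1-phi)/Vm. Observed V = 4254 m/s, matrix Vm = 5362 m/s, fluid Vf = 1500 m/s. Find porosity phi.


1/V - 1/Vm = 1/4254 - 1/5362 = 4.858e-05
1/Vf - 1/Vm = 1/1500 - 1/5362 = 0.00048017
phi = 4.858e-05 / 0.00048017 = 0.1012

0.1012


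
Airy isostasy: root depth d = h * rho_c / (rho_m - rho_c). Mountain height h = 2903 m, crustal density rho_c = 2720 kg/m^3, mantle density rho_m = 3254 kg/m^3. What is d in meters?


rho_m - rho_c = 3254 - 2720 = 534
d = 2903 * 2720 / 534
= 7896160 / 534
= 14786.82 m

14786.82


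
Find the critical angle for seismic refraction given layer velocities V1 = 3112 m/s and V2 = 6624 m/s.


V1/V2 = 3112/6624 = 0.469807
theta_c = arcsin(0.469807) = 28.0218 degrees

28.0218


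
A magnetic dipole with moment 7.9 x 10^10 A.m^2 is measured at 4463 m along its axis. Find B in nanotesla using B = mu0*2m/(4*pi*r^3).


m = 7.9 x 10^10 = 79000000000 A.m^2
2m = 158000000000 A.m^2
r^3 = 4463^3 = 88895680847
B = (4pi*10^-7) * 158000000000 / (4*pi * 88895680847) * 1e9
= 198548.655707 / 1117096071539.19 * 1e9
= 177.7364 nT

177.7364


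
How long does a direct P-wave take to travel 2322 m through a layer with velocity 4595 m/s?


t = x / V
= 2322 / 4595
= 0.5053 s

0.5053


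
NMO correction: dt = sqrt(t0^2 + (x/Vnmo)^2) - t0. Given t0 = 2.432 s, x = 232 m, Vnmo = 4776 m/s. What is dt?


x/Vnmo = 232/4776 = 0.048576
(x/Vnmo)^2 = 0.00236
t0^2 = 5.914624
sqrt(5.914624 + 0.00236) = 2.432485
dt = 2.432485 - 2.432 = 0.000485

4.850000e-04


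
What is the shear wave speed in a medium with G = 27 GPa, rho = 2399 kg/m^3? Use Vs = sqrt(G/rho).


Convert G to Pa: G = 27e9 Pa
Compute G/rho = 27e9 / 2399 = 11254689.4539
Vs = sqrt(11254689.4539) = 3354.8 m/s

3354.8


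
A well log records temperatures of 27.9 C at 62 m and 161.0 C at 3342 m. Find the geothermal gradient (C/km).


dT = 161.0 - 27.9 = 133.1 C
dz = 3342 - 62 = 3280 m
gradient = dT/dz * 1000 = 133.1/3280 * 1000 = 40.5793 C/km

40.5793


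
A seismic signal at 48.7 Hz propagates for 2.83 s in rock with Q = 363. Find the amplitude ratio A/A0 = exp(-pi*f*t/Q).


pi*f*t/Q = pi*48.7*2.83/363 = 1.192775
A/A0 = exp(-1.192775) = 0.303378

0.303378


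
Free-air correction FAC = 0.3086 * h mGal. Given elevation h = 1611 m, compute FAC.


FAC = 0.3086 * h
= 0.3086 * 1611
= 497.1546 mGal

497.1546


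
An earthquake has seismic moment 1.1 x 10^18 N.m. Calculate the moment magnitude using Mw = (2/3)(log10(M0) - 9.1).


log10(M0) = log10(1.1 x 10^18) = 18.0414
Mw = 2/3 * (18.0414 - 9.1)
= 2/3 * 8.9414
= 5.96

5.96


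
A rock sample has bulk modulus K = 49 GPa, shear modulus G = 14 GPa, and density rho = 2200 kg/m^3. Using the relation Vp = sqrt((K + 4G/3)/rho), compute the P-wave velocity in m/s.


First compute the effective modulus:
K + 4G/3 = 49e9 + 4*14e9/3 = 67666666666.67 Pa
Then divide by density:
67666666666.67 / 2200 = 30757575.7576 Pa/(kg/m^3)
Take the square root:
Vp = sqrt(30757575.7576) = 5545.95 m/s

5545.95


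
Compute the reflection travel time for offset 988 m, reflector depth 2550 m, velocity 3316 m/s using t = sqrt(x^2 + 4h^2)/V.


x^2 + 4h^2 = 988^2 + 4*2550^2 = 976144 + 26010000 = 26986144
sqrt(26986144) = 5194.819
t = 5194.819 / 3316 = 1.5666 s

1.5666


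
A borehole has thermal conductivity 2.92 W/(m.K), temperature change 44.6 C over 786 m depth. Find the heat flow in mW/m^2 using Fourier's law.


q = k * dT / dz * 1000
= 2.92 * 44.6 / 786 * 1000
= 0.16569 * 1000
= 165.6896 mW/m^2

165.6896


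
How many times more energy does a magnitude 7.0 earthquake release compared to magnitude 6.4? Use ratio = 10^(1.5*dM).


M2 - M1 = 7.0 - 6.4 = 0.6
1.5 * 0.6 = 0.9
ratio = 10^0.9 = 7.94

7.94


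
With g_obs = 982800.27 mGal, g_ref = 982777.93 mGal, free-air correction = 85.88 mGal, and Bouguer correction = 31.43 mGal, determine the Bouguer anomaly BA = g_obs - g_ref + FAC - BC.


BA = g_obs - g_ref + FAC - BC
= 982800.27 - 982777.93 + 85.88 - 31.43
= 76.79 mGal

76.79


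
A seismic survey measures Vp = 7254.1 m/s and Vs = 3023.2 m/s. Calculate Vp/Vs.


Vp/Vs = 7254.1 / 3023.2
= 2.3995

2.3995


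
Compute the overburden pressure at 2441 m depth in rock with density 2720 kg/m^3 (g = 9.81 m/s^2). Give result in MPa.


P = rho * g * z / 1e6
= 2720 * 9.81 * 2441 / 1e6
= 65133691.2 / 1e6
= 65.1337 MPa

65.1337


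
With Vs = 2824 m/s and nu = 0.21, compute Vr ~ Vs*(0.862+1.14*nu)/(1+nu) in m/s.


Numerator factor = 0.862 + 1.14*0.21 = 1.1014
Denominator = 1 + 0.21 = 1.21
Vr = 2824 * 1.1014 / 1.21 = 2570.54 m/s

2570.54


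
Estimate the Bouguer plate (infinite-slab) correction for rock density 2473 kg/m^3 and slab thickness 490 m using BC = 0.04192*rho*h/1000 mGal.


BC = 0.04192 * rho * h / 1000
= 0.04192 * 2473 * 490 / 1000
= 50.7974 mGal

50.7974


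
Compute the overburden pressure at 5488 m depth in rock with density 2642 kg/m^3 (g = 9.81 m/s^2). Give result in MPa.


P = rho * g * z / 1e6
= 2642 * 9.81 * 5488 / 1e6
= 142238093.76 / 1e6
= 142.2381 MPa

142.2381


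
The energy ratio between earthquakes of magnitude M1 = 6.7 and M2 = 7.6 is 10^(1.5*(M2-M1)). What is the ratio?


M2 - M1 = 7.6 - 6.7 = 0.9
1.5 * 0.9 = 1.35
ratio = 10^1.35 = 22.39

22.39


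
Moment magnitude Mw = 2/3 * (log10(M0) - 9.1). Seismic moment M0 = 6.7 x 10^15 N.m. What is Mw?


log10(M0) = log10(6.7 x 10^15) = 15.8261
Mw = 2/3 * (15.8261 - 9.1)
= 2/3 * 6.7261
= 4.48

4.48


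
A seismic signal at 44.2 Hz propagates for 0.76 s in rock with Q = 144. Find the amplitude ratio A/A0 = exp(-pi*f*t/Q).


pi*f*t/Q = pi*44.2*0.76/144 = 0.732864
A/A0 = exp(-0.732864) = 0.480531

0.480531


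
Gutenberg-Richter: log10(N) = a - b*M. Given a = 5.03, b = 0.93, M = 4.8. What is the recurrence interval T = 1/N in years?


log10(N) = 5.03 - 0.93*4.8 = 0.566
N = 10^0.566 = 3.68129
T = 1/N = 1/3.68129 = 0.2716 years

0.2716


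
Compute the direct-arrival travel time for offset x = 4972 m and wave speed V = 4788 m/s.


t = x / V
= 4972 / 4788
= 1.0384 s

1.0384


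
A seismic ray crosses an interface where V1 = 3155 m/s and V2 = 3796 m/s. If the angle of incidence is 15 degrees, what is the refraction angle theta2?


sin(theta1) = sin(15 deg) = 0.258819
sin(theta2) = V2/V1 * sin(theta1) = 3796/3155 * 0.258819 = 0.311403
theta2 = arcsin(0.311403) = 18.1438 degrees

18.1438


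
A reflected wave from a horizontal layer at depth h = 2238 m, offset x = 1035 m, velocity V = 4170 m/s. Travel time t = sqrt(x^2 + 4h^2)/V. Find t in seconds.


x^2 + 4h^2 = 1035^2 + 4*2238^2 = 1071225 + 20034576 = 21105801
sqrt(21105801) = 4594.105
t = 4594.105 / 4170 = 1.1017 s

1.1017


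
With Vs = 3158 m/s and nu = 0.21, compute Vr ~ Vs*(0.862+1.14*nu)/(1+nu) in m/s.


Numerator factor = 0.862 + 1.14*0.21 = 1.1014
Denominator = 1 + 0.21 = 1.21
Vr = 3158 * 1.1014 / 1.21 = 2874.56 m/s

2874.56


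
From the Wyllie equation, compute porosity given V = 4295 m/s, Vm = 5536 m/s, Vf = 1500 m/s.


1/V - 1/Vm = 1/4295 - 1/5536 = 5.219e-05
1/Vf - 1/Vm = 1/1500 - 1/5536 = 0.00048603
phi = 5.219e-05 / 0.00048603 = 0.1074

0.1074


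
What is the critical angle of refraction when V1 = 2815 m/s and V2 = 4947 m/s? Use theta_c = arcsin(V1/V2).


V1/V2 = 2815/4947 = 0.569032
theta_c = arcsin(0.569032) = 34.6827 degrees

34.6827


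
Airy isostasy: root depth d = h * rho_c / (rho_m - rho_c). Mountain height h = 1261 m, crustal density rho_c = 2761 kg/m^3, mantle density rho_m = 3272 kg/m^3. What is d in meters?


rho_m - rho_c = 3272 - 2761 = 511
d = 1261 * 2761 / 511
= 3481621 / 511
= 6813.35 m

6813.35


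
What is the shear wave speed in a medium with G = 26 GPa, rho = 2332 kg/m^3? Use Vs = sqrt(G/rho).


Convert G to Pa: G = 26e9 Pa
Compute G/rho = 26e9 / 2332 = 11149228.1304
Vs = sqrt(11149228.1304) = 3339.05 m/s

3339.05


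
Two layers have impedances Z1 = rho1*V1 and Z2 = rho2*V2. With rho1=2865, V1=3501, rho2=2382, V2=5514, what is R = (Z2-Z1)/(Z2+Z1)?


Z1 = 2865 * 3501 = 10030365
Z2 = 2382 * 5514 = 13134348
R = (13134348 - 10030365) / (13134348 + 10030365) = 3103983 / 23164713 = 0.134

0.134


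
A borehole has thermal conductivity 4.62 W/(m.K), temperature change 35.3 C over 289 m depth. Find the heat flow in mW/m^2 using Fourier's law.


q = k * dT / dz * 1000
= 4.62 * 35.3 / 289 * 1000
= 0.564311 * 1000
= 564.3114 mW/m^2

564.3114


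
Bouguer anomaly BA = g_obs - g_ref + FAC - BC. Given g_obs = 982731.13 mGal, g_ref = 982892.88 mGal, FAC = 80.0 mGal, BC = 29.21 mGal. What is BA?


BA = g_obs - g_ref + FAC - BC
= 982731.13 - 982892.88 + 80.0 - 29.21
= -110.96 mGal

-110.96


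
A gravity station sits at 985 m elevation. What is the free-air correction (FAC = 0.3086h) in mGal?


FAC = 0.3086 * h
= 0.3086 * 985
= 303.971 mGal

303.971


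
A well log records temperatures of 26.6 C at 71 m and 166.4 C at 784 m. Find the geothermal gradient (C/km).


dT = 166.4 - 26.6 = 139.8 C
dz = 784 - 71 = 713 m
gradient = dT/dz * 1000 = 139.8/713 * 1000 = 196.0729 C/km

196.0729


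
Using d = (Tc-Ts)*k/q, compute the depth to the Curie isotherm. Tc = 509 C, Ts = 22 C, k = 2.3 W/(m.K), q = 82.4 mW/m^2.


T_Curie - T_surf = 509 - 22 = 487 C
Convert q to W/m^2: 82.4 mW/m^2 = 0.0824 W/m^2
d = 487 * 2.3 / 0.0824 = 13593.45 m

13593.45


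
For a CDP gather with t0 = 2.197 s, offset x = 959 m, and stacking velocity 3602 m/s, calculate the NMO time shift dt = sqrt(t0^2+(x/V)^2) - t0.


x/Vnmo = 959/3602 = 0.266241
(x/Vnmo)^2 = 0.070884
t0^2 = 4.826809
sqrt(4.826809 + 0.070884) = 2.213073
dt = 2.213073 - 2.197 = 0.016073

0.016073


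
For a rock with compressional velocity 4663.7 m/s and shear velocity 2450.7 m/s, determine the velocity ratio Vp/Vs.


Vp/Vs = 4663.7 / 2450.7
= 1.903

1.903


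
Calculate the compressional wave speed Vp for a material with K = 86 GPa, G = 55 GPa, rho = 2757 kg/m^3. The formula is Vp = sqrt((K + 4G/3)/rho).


First compute the effective modulus:
K + 4G/3 = 86e9 + 4*55e9/3 = 159333333333.33 Pa
Then divide by density:
159333333333.33 / 2757 = 57792286.3015 Pa/(kg/m^3)
Take the square root:
Vp = sqrt(57792286.3015) = 7602.12 m/s

7602.12


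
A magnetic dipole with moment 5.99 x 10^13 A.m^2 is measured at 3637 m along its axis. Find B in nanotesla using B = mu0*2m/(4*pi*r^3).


m = 5.99 x 10^13 = 59900000000000 A.m^2
2m = 119800000000000 A.m^2
r^3 = 3637^3 = 48109395853
B = (4pi*10^-7) * 119800000000000 / (4*pi * 48109395853) * 1e9
= 150545119.960023 / 604560498321.71 * 1e9
= 249015.8063 nT

249015.8063


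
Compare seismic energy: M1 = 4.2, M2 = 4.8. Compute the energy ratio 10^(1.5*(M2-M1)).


M2 - M1 = 4.8 - 4.2 = 0.6
1.5 * 0.6 = 0.9
ratio = 10^0.9 = 7.94

7.94


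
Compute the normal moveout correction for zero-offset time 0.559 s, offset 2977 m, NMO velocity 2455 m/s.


x/Vnmo = 2977/2455 = 1.212627
(x/Vnmo)^2 = 1.470465
t0^2 = 0.312481
sqrt(0.312481 + 1.470465) = 1.33527
dt = 1.33527 - 0.559 = 0.77627

0.77627


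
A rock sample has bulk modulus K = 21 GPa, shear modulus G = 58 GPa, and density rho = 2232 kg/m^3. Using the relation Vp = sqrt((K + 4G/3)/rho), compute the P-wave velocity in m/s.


First compute the effective modulus:
K + 4G/3 = 21e9 + 4*58e9/3 = 98333333333.33 Pa
Then divide by density:
98333333333.33 / 2232 = 44056152.9271 Pa/(kg/m^3)
Take the square root:
Vp = sqrt(44056152.9271) = 6637.48 m/s

6637.48


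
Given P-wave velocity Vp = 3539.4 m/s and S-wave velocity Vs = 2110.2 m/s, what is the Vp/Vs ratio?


Vp/Vs = 3539.4 / 2110.2
= 1.6773

1.6773


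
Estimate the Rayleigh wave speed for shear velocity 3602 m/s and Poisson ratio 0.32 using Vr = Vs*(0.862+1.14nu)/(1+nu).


Numerator factor = 0.862 + 1.14*0.32 = 1.2268
Denominator = 1 + 0.32 = 1.32
Vr = 3602 * 1.2268 / 1.32 = 3347.68 m/s

3347.68


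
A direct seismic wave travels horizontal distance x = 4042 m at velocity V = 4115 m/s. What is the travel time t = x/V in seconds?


t = x / V
= 4042 / 4115
= 0.9823 s

0.9823


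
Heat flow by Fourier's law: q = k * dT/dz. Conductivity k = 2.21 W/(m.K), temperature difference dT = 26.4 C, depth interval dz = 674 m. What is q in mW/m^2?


q = k * dT / dz * 1000
= 2.21 * 26.4 / 674 * 1000
= 0.086564 * 1000
= 86.5638 mW/m^2

86.5638


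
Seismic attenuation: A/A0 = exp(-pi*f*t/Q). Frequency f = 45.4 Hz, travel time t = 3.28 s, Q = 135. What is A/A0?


pi*f*t/Q = pi*45.4*3.28/135 = 3.46534
A/A0 = exp(-3.46534) = 0.031262

0.031262


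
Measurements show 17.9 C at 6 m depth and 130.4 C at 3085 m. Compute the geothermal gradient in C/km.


dT = 130.4 - 17.9 = 112.5 C
dz = 3085 - 6 = 3079 m
gradient = dT/dz * 1000 = 112.5/3079 * 1000 = 36.5378 C/km

36.5378


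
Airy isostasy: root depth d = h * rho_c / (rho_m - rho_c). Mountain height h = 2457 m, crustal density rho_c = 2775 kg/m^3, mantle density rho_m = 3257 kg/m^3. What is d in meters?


rho_m - rho_c = 3257 - 2775 = 482
d = 2457 * 2775 / 482
= 6818175 / 482
= 14145.59 m

14145.59


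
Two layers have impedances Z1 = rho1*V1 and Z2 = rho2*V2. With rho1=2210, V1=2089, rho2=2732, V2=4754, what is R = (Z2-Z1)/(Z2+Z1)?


Z1 = 2210 * 2089 = 4616690
Z2 = 2732 * 4754 = 12987928
R = (12987928 - 4616690) / (12987928 + 4616690) = 8371238 / 17604618 = 0.4755

0.4755


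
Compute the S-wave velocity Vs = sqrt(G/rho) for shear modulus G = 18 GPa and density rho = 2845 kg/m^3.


Convert G to Pa: G = 18e9 Pa
Compute G/rho = 18e9 / 2845 = 6326889.2794
Vs = sqrt(6326889.2794) = 2515.33 m/s

2515.33


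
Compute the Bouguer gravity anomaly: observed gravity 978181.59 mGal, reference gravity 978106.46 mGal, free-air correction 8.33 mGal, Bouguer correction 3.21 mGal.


BA = g_obs - g_ref + FAC - BC
= 978181.59 - 978106.46 + 8.33 - 3.21
= 80.25 mGal

80.25


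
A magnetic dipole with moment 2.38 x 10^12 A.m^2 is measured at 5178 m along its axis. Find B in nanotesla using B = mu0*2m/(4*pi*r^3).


m = 2.38 x 10^12 = 2380000000000 A.m^2
2m = 4760000000000 A.m^2
r^3 = 5178^3 = 138830899752
B = (4pi*10^-7) * 4760000000000 / (4*pi * 138830899752) * 1e9
= 5981592.412435 / 1744600539008.58 * 1e9
= 3428.6315 nT

3428.6315


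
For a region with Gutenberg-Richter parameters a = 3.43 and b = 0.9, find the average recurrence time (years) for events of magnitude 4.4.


log10(N) = 3.43 - 0.9*4.4 = -0.53
N = 10^-0.53 = 0.295121
T = 1/N = 1/0.295121 = 3.3884 years

3.3884


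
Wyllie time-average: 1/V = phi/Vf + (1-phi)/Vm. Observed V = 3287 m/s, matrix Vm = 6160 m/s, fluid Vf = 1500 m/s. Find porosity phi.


1/V - 1/Vm = 1/3287 - 1/6160 = 0.00014189
1/Vf - 1/Vm = 1/1500 - 1/6160 = 0.00050433
phi = 0.00014189 / 0.00050433 = 0.2813

0.2813


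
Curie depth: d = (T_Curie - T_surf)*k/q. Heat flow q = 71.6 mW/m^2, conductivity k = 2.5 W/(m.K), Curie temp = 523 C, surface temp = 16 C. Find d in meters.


T_Curie - T_surf = 523 - 16 = 507 C
Convert q to W/m^2: 71.6 mW/m^2 = 0.0716 W/m^2
d = 507 * 2.5 / 0.0716 = 17702.51 m

17702.51


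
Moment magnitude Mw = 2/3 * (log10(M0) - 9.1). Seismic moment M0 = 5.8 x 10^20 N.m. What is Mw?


log10(M0) = log10(5.8 x 10^20) = 20.7634
Mw = 2/3 * (20.7634 - 9.1)
= 2/3 * 11.6634
= 7.78

7.78


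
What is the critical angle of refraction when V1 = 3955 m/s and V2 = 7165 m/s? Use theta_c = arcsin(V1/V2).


V1/V2 = 3955/7165 = 0.551989
theta_c = arcsin(0.551989) = 33.5036 degrees

33.5036


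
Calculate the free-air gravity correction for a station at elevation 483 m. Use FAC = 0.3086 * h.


FAC = 0.3086 * h
= 0.3086 * 483
= 149.0538 mGal

149.0538


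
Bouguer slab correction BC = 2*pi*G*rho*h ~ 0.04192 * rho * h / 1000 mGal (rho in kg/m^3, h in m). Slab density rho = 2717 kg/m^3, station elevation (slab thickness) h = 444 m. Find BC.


BC = 0.04192 * rho * h / 1000
= 0.04192 * 2717 * 444 / 1000
= 50.5701 mGal

50.5701


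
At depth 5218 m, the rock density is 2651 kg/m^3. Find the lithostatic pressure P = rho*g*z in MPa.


P = rho * g * z / 1e6
= 2651 * 9.81 * 5218 / 1e6
= 135700925.58 / 1e6
= 135.7009 MPa

135.7009


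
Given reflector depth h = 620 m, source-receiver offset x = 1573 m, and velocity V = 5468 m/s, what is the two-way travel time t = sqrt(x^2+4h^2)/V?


x^2 + 4h^2 = 1573^2 + 4*620^2 = 2474329 + 1537600 = 4011929
sqrt(4011929) = 2002.98
t = 2002.98 / 5468 = 0.3663 s

0.3663


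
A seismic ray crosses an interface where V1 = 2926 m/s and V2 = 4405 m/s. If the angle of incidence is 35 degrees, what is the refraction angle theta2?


sin(theta1) = sin(35 deg) = 0.573576
sin(theta2) = V2/V1 * sin(theta1) = 4405/2926 * 0.573576 = 0.863501
theta2 = arcsin(0.863501) = 59.712 degrees

59.712


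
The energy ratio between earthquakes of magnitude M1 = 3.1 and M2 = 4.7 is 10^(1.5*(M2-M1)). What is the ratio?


M2 - M1 = 4.7 - 3.1 = 1.6
1.5 * 1.6 = 2.4
ratio = 10^2.4 = 251.19

251.19


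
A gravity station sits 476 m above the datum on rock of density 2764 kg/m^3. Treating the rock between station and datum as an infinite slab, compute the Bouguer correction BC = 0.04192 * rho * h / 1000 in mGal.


BC = 0.04192 * rho * h / 1000
= 0.04192 * 2764 * 476 / 1000
= 55.1526 mGal

55.1526


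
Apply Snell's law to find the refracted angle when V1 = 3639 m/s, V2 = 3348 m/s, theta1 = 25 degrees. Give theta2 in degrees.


sin(theta1) = sin(25 deg) = 0.422618
sin(theta2) = V2/V1 * sin(theta1) = 3348/3639 * 0.422618 = 0.388823
theta2 = arcsin(0.388823) = 22.8813 degrees

22.8813


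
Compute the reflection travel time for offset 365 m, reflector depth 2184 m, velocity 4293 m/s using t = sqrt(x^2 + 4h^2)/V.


x^2 + 4h^2 = 365^2 + 4*2184^2 = 133225 + 19079424 = 19212649
sqrt(19212649) = 4383.2236
t = 4383.2236 / 4293 = 1.021 s

1.021


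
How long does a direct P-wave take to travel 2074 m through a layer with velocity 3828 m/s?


t = x / V
= 2074 / 3828
= 0.5418 s

0.5418


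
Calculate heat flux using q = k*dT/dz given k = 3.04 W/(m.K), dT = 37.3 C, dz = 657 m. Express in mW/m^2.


q = k * dT / dz * 1000
= 3.04 * 37.3 / 657 * 1000
= 0.172591 * 1000
= 172.5906 mW/m^2

172.5906


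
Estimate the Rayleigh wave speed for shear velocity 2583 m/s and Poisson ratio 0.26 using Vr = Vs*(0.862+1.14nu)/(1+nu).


Numerator factor = 0.862 + 1.14*0.26 = 1.1584
Denominator = 1 + 0.26 = 1.26
Vr = 2583 * 1.1584 / 1.26 = 2374.72 m/s

2374.72


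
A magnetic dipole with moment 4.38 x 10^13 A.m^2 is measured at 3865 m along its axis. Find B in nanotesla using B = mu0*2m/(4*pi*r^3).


m = 4.38 x 10^13 = 43800000000000 A.m^2
2m = 87600000000000 A.m^2
r^3 = 3865^3 = 57736239625
B = (4pi*10^-7) * 87600000000000 / (4*pi * 57736239625) * 1e9
= 110081406.581786 / 725534985007.2 * 1e9
= 151724.4638 nT

151724.4638


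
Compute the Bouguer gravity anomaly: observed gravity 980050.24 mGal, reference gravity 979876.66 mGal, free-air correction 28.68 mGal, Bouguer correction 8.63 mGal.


BA = g_obs - g_ref + FAC - BC
= 980050.24 - 979876.66 + 28.68 - 8.63
= 193.63 mGal

193.63


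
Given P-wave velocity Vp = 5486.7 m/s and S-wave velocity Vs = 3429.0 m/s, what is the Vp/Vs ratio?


Vp/Vs = 5486.7 / 3429.0
= 1.6001

1.6001


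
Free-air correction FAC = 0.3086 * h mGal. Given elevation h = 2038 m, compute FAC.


FAC = 0.3086 * h
= 0.3086 * 2038
= 628.9268 mGal

628.9268


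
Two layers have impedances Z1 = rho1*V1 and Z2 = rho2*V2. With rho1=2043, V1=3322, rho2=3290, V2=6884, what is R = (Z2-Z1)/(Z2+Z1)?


Z1 = 2043 * 3322 = 6786846
Z2 = 3290 * 6884 = 22648360
R = (22648360 - 6786846) / (22648360 + 6786846) = 15861514 / 29435206 = 0.5389

0.5389


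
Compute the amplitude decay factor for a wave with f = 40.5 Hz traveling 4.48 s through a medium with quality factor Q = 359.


pi*f*t/Q = pi*40.5*4.48/359 = 1.587773
A/A0 = exp(-1.587773) = 0.20438

0.20438


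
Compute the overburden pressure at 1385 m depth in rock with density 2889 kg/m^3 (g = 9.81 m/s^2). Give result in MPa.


P = rho * g * z / 1e6
= 2889 * 9.81 * 1385 / 1e6
= 39252409.65 / 1e6
= 39.2524 MPa

39.2524


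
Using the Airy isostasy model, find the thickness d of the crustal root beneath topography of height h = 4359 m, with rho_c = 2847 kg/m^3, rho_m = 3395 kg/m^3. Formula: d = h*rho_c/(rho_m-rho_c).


rho_m - rho_c = 3395 - 2847 = 548
d = 4359 * 2847 / 548
= 12410073 / 548
= 22646.12 m

22646.12


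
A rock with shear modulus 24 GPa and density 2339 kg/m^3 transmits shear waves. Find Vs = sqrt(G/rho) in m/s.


Convert G to Pa: G = 24e9 Pa
Compute G/rho = 24e9 / 2339 = 10260795.2116
Vs = sqrt(10260795.2116) = 3203.25 m/s

3203.25


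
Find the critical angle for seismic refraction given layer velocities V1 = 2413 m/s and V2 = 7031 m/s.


V1/V2 = 2413/7031 = 0.343194
theta_c = arcsin(0.343194) = 20.0716 degrees

20.0716


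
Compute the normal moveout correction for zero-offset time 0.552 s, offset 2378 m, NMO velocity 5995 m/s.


x/Vnmo = 2378/5995 = 0.396664
(x/Vnmo)^2 = 0.157342
t0^2 = 0.304704
sqrt(0.304704 + 0.157342) = 0.67974
dt = 0.67974 - 0.552 = 0.12774

0.12774


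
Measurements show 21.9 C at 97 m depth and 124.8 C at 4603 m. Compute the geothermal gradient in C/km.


dT = 124.8 - 21.9 = 102.9 C
dz = 4603 - 97 = 4506 m
gradient = dT/dz * 1000 = 102.9/4506 * 1000 = 22.8362 C/km

22.8362


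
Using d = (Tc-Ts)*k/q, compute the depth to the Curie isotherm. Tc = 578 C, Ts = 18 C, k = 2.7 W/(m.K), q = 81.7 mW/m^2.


T_Curie - T_surf = 578 - 18 = 560 C
Convert q to W/m^2: 81.7 mW/m^2 = 0.0817 W/m^2
d = 560 * 2.7 / 0.0817 = 18506.73 m

18506.73


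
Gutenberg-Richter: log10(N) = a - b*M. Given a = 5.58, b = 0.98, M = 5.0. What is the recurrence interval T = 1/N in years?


log10(N) = 5.58 - 0.98*5.0 = 0.68
N = 10^0.68 = 4.786301
T = 1/N = 1/4.786301 = 0.2089 years

0.2089


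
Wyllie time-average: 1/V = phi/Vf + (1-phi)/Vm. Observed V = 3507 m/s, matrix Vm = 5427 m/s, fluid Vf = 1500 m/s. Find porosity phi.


1/V - 1/Vm = 1/3507 - 1/5427 = 0.00010088
1/Vf - 1/Vm = 1/1500 - 1/5427 = 0.0004824
phi = 0.00010088 / 0.0004824 = 0.2091

0.2091


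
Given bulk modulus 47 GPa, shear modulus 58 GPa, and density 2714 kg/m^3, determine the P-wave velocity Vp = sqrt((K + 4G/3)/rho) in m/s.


First compute the effective modulus:
K + 4G/3 = 47e9 + 4*58e9/3 = 124333333333.33 Pa
Then divide by density:
124333333333.33 / 2714 = 45811839.8428 Pa/(kg/m^3)
Take the square root:
Vp = sqrt(45811839.8428) = 6768.44 m/s

6768.44


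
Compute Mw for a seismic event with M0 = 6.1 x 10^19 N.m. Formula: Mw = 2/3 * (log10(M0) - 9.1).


log10(M0) = log10(6.1 x 10^19) = 19.7853
Mw = 2/3 * (19.7853 - 9.1)
= 2/3 * 10.6853
= 7.12

7.12


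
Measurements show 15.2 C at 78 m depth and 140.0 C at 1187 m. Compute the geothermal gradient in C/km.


dT = 140.0 - 15.2 = 124.8 C
dz = 1187 - 78 = 1109 m
gradient = dT/dz * 1000 = 124.8/1109 * 1000 = 112.5338 C/km

112.5338


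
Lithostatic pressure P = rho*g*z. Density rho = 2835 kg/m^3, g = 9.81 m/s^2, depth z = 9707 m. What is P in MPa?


P = rho * g * z / 1e6
= 2835 * 9.81 * 9707 / 1e6
= 269964774.45 / 1e6
= 269.9648 MPa

269.9648


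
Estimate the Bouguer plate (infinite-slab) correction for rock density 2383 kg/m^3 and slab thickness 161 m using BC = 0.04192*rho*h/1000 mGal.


BC = 0.04192 * rho * h / 1000
= 0.04192 * 2383 * 161 / 1000
= 16.0832 mGal

16.0832


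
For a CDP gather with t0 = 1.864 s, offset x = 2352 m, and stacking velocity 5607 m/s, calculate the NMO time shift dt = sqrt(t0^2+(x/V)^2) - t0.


x/Vnmo = 2352/5607 = 0.419476
(x/Vnmo)^2 = 0.17596
t0^2 = 3.474496
sqrt(3.474496 + 0.17596) = 1.910617
dt = 1.910617 - 1.864 = 0.046617

0.046617


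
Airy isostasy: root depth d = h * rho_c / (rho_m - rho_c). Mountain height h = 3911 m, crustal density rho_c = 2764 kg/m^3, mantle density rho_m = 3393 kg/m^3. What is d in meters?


rho_m - rho_c = 3393 - 2764 = 629
d = 3911 * 2764 / 629
= 10810004 / 629
= 17186.02 m

17186.02


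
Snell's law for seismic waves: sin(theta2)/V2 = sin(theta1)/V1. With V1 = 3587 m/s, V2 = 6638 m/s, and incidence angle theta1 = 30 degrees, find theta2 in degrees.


sin(theta1) = sin(30 deg) = 0.5
sin(theta2) = V2/V1 * sin(theta1) = 6638/3587 * 0.5 = 0.925286
theta2 = arcsin(0.925286) = 67.7115 degrees

67.7115


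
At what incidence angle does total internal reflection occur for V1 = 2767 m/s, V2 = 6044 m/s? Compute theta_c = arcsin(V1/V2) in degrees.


V1/V2 = 2767/6044 = 0.457809
theta_c = arcsin(0.457809) = 27.2458 degrees

27.2458


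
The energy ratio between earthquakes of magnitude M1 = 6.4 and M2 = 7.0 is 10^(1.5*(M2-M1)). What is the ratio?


M2 - M1 = 7.0 - 6.4 = 0.6
1.5 * 0.6 = 0.9
ratio = 10^0.9 = 7.94

7.94


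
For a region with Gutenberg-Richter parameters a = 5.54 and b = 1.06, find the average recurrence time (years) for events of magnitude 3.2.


log10(N) = 5.54 - 1.06*3.2 = 2.148
N = 10^2.148 = 140.604752
T = 1/N = 1/140.604752 = 0.0071 years

0.0071


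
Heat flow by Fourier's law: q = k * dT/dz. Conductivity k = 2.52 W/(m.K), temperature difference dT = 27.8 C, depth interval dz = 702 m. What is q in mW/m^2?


q = k * dT / dz * 1000
= 2.52 * 27.8 / 702 * 1000
= 0.099795 * 1000
= 99.7949 mW/m^2

99.7949


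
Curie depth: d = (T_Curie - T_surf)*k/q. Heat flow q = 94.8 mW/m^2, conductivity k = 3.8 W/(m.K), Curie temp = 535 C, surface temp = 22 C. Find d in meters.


T_Curie - T_surf = 535 - 22 = 513 C
Convert q to W/m^2: 94.8 mW/m^2 = 0.0948 W/m^2
d = 513 * 3.8 / 0.0948 = 20563.29 m

20563.29


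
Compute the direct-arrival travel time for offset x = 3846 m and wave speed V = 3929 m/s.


t = x / V
= 3846 / 3929
= 0.9789 s

0.9789


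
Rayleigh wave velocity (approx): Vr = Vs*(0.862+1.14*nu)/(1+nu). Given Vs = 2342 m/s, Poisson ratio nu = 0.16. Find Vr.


Numerator factor = 0.862 + 1.14*0.16 = 1.0444
Denominator = 1 + 0.16 = 1.16
Vr = 2342 * 1.0444 / 1.16 = 2108.61 m/s

2108.61


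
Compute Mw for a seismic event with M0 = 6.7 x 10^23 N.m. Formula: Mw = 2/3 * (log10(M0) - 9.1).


log10(M0) = log10(6.7 x 10^23) = 23.8261
Mw = 2/3 * (23.8261 - 9.1)
= 2/3 * 14.7261
= 9.82

9.82


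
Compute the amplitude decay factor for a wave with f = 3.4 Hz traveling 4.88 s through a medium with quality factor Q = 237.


pi*f*t/Q = pi*3.4*4.88/237 = 0.219938
A/A0 = exp(-0.219938) = 0.802569

0.802569


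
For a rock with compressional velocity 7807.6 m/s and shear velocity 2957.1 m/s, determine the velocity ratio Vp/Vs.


Vp/Vs = 7807.6 / 2957.1
= 2.6403

2.6403


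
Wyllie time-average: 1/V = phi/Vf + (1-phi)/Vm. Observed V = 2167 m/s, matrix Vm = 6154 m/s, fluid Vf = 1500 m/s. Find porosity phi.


1/V - 1/Vm = 1/2167 - 1/6154 = 0.00029897
1/Vf - 1/Vm = 1/1500 - 1/6154 = 0.00050417
phi = 0.00029897 / 0.00050417 = 0.593

0.593


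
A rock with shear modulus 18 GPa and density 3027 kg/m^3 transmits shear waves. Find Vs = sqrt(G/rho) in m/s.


Convert G to Pa: G = 18e9 Pa
Compute G/rho = 18e9 / 3027 = 5946481.665
Vs = sqrt(5946481.665) = 2438.54 m/s

2438.54


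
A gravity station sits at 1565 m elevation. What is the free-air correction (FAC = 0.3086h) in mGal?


FAC = 0.3086 * h
= 0.3086 * 1565
= 482.959 mGal

482.959


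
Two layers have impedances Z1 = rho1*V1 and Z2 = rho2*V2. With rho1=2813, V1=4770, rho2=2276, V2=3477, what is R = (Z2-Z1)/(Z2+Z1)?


Z1 = 2813 * 4770 = 13418010
Z2 = 2276 * 3477 = 7913652
R = (7913652 - 13418010) / (7913652 + 13418010) = -5504358 / 21331662 = -0.258

-0.258


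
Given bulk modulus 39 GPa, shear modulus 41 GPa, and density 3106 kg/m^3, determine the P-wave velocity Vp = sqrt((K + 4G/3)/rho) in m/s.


First compute the effective modulus:
K + 4G/3 = 39e9 + 4*41e9/3 = 93666666666.67 Pa
Then divide by density:
93666666666.67 / 3106 = 30156685.9841 Pa/(kg/m^3)
Take the square root:
Vp = sqrt(30156685.9841) = 5491.51 m/s

5491.51


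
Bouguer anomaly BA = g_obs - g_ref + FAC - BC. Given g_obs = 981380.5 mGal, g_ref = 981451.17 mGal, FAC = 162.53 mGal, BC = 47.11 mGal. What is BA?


BA = g_obs - g_ref + FAC - BC
= 981380.5 - 981451.17 + 162.53 - 47.11
= 44.75 mGal

44.75


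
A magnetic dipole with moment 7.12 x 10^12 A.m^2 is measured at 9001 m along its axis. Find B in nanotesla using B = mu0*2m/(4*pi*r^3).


m = 7.12 x 10^12 = 7120000000000 A.m^2
2m = 14240000000000 A.m^2
r^3 = 9001^3 = 729243027001
B = (4pi*10^-7) * 14240000000000 / (4*pi * 729243027001) * 1e9
= 17894511.754847 / 9163938145231.7 * 1e9
= 1952.7098 nT

1952.7098


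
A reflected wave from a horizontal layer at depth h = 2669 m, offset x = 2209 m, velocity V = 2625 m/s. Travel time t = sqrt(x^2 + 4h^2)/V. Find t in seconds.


x^2 + 4h^2 = 2209^2 + 4*2669^2 = 4879681 + 28494244 = 33373925
sqrt(33373925) = 5777.017
t = 5777.017 / 2625 = 2.2008 s

2.2008
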